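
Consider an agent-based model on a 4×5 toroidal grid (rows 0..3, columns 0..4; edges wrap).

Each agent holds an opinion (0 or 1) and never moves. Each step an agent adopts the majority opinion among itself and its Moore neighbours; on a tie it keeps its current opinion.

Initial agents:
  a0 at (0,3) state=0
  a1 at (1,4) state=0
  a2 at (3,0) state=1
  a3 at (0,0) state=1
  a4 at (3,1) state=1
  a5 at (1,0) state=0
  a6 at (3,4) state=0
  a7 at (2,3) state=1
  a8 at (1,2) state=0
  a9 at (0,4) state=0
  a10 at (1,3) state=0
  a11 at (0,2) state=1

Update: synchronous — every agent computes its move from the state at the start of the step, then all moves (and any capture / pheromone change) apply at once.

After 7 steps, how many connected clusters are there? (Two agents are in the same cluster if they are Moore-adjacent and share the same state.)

t=1: a0@(0,3):0 a1@(1,4):0 a2@(3,0):1 a3@(0,0):0 a4@(3,1):1 a5@(1,0):0 a6@(3,4):0 a7@(2,3):0 a8@(1,2):0 a9@(0,4):0 a10@(1,3):0 a11@(0,2):0
t=2: a0@(0,3):0 a1@(1,4):0 a2@(3,0):0 a3@(0,0):0 a4@(3,1):1 a5@(1,0):0 a6@(3,4):0 a7@(2,3):0 a8@(1,2):0 a9@(0,4):0 a10@(1,3):0 a11@(0,2):0
t=3: a0@(0,3):0 a1@(1,4):0 a2@(3,0):0 a3@(0,0):0 a4@(3,1):0 a5@(1,0):0 a6@(3,4):0 a7@(2,3):0 a8@(1,2):0 a9@(0,4):0 a10@(1,3):0 a11@(0,2):0
t=4: (unchanged — steady state)

1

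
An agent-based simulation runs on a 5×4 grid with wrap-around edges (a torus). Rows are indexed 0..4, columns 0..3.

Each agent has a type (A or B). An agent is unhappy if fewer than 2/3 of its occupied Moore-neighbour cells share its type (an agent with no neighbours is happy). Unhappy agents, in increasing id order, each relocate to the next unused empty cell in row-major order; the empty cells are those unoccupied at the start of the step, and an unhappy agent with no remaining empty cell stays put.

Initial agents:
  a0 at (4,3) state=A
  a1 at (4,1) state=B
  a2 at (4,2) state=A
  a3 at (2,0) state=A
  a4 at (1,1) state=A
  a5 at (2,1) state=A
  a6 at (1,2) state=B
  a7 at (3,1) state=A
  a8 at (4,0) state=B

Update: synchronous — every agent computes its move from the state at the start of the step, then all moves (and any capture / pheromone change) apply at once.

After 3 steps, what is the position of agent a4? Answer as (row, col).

t=1: a0@(0,0):A a1@(0,1):B a2@(4,2):A a3@(2,0):A a4@(1,1):A a5@(2,1):A a6@(0,2):B a7@(0,3):A a8@(1,0):B
t=2: a0@(1,2):A a1@(1,3):B a2@(2,2):A a3@(2,0):A a4@(2,3):A a5@(2,1):A a6@(3,0):B a7@(3,1):A a8@(3,2):B
t=3: a0@(1,2):A a1@(0,0):B a2@(2,2):A a3@(0,1):A a4@(0,2):A a5@(2,1):A a6@(0,3):B a7@(1,0):A a8@(1,1):B

(0, 2)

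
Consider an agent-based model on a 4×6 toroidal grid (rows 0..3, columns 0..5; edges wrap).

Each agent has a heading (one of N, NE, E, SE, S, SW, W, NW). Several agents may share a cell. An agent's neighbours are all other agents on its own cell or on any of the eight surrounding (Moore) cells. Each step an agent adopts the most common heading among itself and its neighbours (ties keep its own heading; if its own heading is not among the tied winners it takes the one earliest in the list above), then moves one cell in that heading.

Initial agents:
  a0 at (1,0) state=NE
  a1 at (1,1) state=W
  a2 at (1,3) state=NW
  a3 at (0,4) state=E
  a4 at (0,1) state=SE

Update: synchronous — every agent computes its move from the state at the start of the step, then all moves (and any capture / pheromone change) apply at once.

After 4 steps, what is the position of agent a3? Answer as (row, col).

t=1: a0@(0,1):NE a1@(1,0):W a2@(0,2):NW a3@(0,5):E a4@(1,2):SE
t=2: a0@(3,2):NE a1@(1,5):W a2@(3,1):NW a3@(0,0):E a4@(2,3):SE
t=3: a0@(2,3):NE a1@(1,4):W a2@(2,0):NW a3@(0,1):E a4@(3,4):SE
t=4: a0@(1,4):NE a1@(1,3):W a2@(1,5):NW a3@(0,2):E a4@(0,5):SE

(0, 2)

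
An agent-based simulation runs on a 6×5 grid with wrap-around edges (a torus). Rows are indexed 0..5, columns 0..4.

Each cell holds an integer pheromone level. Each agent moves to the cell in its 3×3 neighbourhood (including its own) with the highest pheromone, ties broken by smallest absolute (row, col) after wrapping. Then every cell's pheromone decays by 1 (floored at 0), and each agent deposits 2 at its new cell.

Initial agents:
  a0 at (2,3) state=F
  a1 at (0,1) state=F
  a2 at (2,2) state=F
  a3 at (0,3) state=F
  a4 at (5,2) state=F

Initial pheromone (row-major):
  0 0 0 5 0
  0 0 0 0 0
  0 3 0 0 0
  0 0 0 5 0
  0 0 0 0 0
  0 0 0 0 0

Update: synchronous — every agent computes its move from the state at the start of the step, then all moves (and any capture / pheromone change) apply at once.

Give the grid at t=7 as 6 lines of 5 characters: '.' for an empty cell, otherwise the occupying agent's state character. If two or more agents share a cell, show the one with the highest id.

F..F.
.....
.....
...F.
.....
.....

t=1: a0@(3,3) a1@(0,0) a2@(3,3) a3@(0,3) a4@(0,3) | pheromone: 2 0 0 8 0 / 0 0 0 0 0 / 0 2 0 0 0 / 0 0 0 8 0 / 0 0 0 0 0 / 0 0 0 0 0
t=2: a0@(3,3) a1@(0,0) a2@(3,3) a3@(0,3) a4@(0,3) | pheromone: 3 0 0 11 0 / 0 0 0 0 0 / 0 1 0 0 0 / 0 0 0 11 0 / 0 0 0 0 0 / 0 0 0 0 0
t=3: a0@(3,3) a1@(0,0) a2@(3,3) a3@(0,3) a4@(0,3) | pheromone: 4 0 0 14 0 / 0 0 0 0 0 / 0 0 0 0 0 / 0 0 0 14 0 / 0 0 0 0 0 / 0 0 0 0 0
t=4: a0@(3,3) a1@(0,0) a2@(3,3) a3@(0,3) a4@(0,3) | pheromone: 5 0 0 17 0 / 0 0 0 0 0 / 0 0 0 0 0 / 0 0 0 17 0 / 0 0 0 0 0 / 0 0 0 0 0
t=5: a0@(3,3) a1@(0,0) a2@(3,3) a3@(0,3) a4@(0,3) | pheromone: 6 0 0 20 0 / 0 0 0 0 0 / 0 0 0 0 0 / 0 0 0 20 0 / 0 0 0 0 0 / 0 0 0 0 0
t=6: a0@(3,3) a1@(0,0) a2@(3,3) a3@(0,3) a4@(0,3) | pheromone: 7 0 0 23 0 / 0 0 0 0 0 / 0 0 0 0 0 / 0 0 0 23 0 / 0 0 0 0 0 / 0 0 0 0 0
t=7: a0@(3,3) a1@(0,0) a2@(3,3) a3@(0,3) a4@(0,3) | pheromone: 8 0 0 26 0 / 0 0 0 0 0 / 0 0 0 0 0 / 0 0 0 26 0 / 0 0 0 0 0 / 0 0 0 0 0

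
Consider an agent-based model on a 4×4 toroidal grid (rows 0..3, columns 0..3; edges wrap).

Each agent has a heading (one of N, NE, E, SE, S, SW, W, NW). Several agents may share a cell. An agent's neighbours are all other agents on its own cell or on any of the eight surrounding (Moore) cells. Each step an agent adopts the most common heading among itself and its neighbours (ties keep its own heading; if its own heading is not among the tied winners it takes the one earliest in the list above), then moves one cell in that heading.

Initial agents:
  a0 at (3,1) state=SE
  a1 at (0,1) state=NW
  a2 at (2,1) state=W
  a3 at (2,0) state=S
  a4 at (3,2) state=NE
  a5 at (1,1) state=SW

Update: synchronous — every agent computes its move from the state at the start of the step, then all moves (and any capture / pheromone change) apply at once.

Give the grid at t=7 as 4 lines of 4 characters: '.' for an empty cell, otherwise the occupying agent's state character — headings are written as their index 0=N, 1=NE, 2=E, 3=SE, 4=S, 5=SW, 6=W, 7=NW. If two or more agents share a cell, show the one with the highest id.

.15.
4.7.
3.6.
....

t=1: a0@(0,2):SE a1@(3,0):NW a2@(2,0):W a3@(3,0):S a4@(2,3):NE a5@(2,0):SW
t=2: a0@(1,3):SE a1@(2,3):NW a2@(2,3):W a3@(0,0):S a4@(1,0):NE a5@(3,3):SW
t=3: a0@(2,0):SE a1@(1,2):NW a2@(2,2):W a3@(1,0):S a4@(0,1):NE a5@(0,2):SW
t=4: a0@(3,1):SE a1@(0,1):NW a2@(2,1):W a3@(2,0):S a4@(3,2):NE a5@(1,1):SW
t=5: a0@(0,2):SE a1@(3,0):NW a2@(2,0):W a3@(3,0):S a4@(2,3):NE a5@(2,0):SW
t=6: a0@(1,3):SE a1@(2,3):NW a2@(2,3):W a3@(0,0):S a4@(1,0):NE a5@(3,3):SW
t=7: a0@(2,0):SE a1@(1,2):NW a2@(2,2):W a3@(1,0):S a4@(0,1):NE a5@(0,2):SW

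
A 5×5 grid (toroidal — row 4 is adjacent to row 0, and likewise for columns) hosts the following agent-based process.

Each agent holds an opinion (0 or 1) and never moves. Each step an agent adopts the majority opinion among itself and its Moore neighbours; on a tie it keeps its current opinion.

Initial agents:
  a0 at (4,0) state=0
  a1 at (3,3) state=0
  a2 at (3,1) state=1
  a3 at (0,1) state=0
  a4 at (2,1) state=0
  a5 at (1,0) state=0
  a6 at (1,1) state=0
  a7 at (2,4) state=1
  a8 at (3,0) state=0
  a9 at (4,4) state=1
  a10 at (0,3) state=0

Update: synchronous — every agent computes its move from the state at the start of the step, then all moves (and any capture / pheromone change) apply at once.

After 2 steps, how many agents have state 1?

t=1: a0@(4,0):0 a1@(3,3):1 a2@(3,1):0 a3@(0,1):0 a4@(2,1):0 a5@(1,0):0 a6@(1,1):0 a7@(2,4):0 a8@(3,0):0 a9@(4,4):0 a10@(0,3):0
t=2: a0@(4,0):0 a1@(3,3):0 a2@(3,1):0 a3@(0,1):0 a4@(2,1):0 a5@(1,0):0 a6@(1,1):0 a7@(2,4):0 a8@(3,0):0 a9@(4,4):0 a10@(0,3):0

0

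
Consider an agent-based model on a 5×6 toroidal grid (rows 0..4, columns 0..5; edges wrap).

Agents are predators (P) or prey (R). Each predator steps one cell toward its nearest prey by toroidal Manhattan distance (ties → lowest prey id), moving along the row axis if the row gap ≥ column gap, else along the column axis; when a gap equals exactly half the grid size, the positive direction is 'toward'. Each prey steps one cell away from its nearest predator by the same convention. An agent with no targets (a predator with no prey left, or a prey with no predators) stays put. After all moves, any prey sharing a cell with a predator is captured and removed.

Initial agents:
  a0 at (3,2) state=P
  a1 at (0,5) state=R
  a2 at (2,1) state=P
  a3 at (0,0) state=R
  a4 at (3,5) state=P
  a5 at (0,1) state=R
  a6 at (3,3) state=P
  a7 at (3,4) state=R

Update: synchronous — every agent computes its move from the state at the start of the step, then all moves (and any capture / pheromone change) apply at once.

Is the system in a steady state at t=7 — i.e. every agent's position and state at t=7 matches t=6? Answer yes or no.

no

t=1: a0@(3,3):P a1@(1,5):R a2@(1,1):P a3@(4,0):R a4@(3,4):P a5@(4,1):R a6@(3,4):P
t=2: a0@(3,2):P a1@(1,4):R a2@(1,0):P a3@(3,0):R a4@(2,4):P a5@(3,1):R a6@(2,4):P
t=3: a0@(3,1):P a1@(0,4):R a2@(1,5):P a3@(3,5):R a4@(1,4):P a5@(3,0):R a6@(1,4):P
t=4: a0@(3,0):P a1@(4,4):R a2@(0,5):P a3@(3,4):R a4@(0,4):P a5@(3,5):R a6@(0,4):P
t=5: a0@(3,5):P a1@(3,4):R a2@(4,5):P a3@(3,3):R a4@(4,4):P a5@(3,4):R a6@(4,4):P
t=6: a0@(3,4):P a1@(3,3):R a2@(3,5):P a3@(3,2):R a4@(3,4):P a5@(3,3):R a6@(3,4):P
t=7: a0@(3,3):P a1@(3,2):R a2@(3,4):P a3@(3,1):R a4@(3,3):P a5@(3,2):R a6@(3,3):P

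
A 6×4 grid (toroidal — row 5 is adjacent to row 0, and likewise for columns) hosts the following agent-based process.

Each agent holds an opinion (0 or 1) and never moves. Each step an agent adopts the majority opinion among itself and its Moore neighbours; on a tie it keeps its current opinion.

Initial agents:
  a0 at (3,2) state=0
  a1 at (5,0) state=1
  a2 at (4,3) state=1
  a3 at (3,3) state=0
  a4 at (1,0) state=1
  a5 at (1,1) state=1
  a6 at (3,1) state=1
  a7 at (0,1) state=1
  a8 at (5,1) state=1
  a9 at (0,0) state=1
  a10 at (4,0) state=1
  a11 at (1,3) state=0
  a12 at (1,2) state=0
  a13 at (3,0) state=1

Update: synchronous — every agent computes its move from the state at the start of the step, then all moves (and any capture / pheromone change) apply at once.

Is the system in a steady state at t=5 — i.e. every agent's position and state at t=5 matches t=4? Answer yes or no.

yes

t=1: a0@(3,2):0 a1@(5,0):1 a2@(4,3):1 a3@(3,3):1 a4@(1,0):1 a5@(1,1):1 a6@(3,1):1 a7@(0,1):1 a8@(5,1):1 a9@(0,0):1 a10@(4,0):1 a11@(1,3):0 a12@(1,2):0 a13@(3,0):1
t=2: a0@(3,2):1 a1@(5,0):1 a2@(4,3):1 a3@(3,3):1 a4@(1,0):1 a5@(1,1):1 a6@(3,1):1 a7@(0,1):1 a8@(5,1):1 a9@(0,0):1 a10@(4,0):1 a11@(1,3):0 a12@(1,2):0 a13@(3,0):1
t=3: (unchanged — steady state)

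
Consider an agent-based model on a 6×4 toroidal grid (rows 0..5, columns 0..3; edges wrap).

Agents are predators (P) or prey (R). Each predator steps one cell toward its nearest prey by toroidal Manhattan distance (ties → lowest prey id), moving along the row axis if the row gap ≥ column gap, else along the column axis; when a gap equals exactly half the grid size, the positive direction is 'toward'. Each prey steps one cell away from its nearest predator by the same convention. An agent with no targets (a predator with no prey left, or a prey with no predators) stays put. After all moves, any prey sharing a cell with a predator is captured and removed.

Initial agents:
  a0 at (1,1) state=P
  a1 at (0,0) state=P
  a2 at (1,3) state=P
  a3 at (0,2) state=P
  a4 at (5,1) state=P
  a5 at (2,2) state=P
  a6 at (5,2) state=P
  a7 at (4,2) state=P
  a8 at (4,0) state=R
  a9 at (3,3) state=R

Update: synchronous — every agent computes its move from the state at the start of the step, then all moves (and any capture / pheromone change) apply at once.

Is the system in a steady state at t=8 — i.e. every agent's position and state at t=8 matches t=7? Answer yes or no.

yes

t=1: a0@(2,1):P a1@(5,0):P a2@(2,3):P a3@(5,2):P a4@(4,1):P a5@(3,2):P a6@(5,3):P a7@(4,3):P a8@(3,0):R
t=2: a0@(3,1):P a1@(4,0):P a2@(3,3):P a3@(4,2):P a4@(3,1):P a5@(3,3):P a6@(4,3):P a7@(3,3):P
t=3: (unchanged — steady state)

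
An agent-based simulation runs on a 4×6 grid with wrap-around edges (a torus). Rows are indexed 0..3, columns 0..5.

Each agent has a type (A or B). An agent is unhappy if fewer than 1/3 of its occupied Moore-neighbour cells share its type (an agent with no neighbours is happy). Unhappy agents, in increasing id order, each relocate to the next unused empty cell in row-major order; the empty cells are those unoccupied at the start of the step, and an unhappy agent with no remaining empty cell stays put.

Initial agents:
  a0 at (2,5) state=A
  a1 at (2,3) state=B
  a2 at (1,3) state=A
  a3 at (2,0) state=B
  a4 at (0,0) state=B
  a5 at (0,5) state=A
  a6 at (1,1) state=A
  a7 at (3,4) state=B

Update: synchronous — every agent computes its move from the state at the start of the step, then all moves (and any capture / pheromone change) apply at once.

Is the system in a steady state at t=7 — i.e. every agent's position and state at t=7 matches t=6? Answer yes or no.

t=1: a0@(0,1):A a1@(2,3):B a2@(0,2):A a3@(0,3):B a4@(0,4):B a5@(1,0):A a6@(1,2):A a7@(3,4):B
t=2: (unchanged — steady state)

yes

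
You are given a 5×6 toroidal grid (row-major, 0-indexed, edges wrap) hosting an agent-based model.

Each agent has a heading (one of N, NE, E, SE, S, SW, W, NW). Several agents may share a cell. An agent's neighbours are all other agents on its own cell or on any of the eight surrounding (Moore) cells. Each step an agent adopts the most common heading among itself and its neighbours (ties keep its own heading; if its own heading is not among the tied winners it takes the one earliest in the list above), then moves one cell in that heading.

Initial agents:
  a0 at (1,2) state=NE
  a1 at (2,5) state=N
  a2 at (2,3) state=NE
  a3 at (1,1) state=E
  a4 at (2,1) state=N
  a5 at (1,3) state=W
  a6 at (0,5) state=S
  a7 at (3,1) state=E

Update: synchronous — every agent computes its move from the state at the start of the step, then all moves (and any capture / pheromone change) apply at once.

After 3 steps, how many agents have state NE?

5

t=1: a0@(0,3):NE a1@(1,5):N a2@(1,4):NE a3@(1,2):E a4@(2,2):E a5@(0,4):NE a6@(1,5):S a7@(3,2):E
t=2: a0@(4,4):NE a1@(0,0):NE a2@(0,5):NE a3@(1,3):E a4@(2,3):E a5@(4,5):NE a6@(0,0):NE a7@(3,3):E
t=3: a0@(3,5):NE a1@(4,1):NE a2@(4,0):NE a3@(1,4):E a4@(2,4):E a5@(3,0):NE a6@(4,1):NE a7@(3,4):E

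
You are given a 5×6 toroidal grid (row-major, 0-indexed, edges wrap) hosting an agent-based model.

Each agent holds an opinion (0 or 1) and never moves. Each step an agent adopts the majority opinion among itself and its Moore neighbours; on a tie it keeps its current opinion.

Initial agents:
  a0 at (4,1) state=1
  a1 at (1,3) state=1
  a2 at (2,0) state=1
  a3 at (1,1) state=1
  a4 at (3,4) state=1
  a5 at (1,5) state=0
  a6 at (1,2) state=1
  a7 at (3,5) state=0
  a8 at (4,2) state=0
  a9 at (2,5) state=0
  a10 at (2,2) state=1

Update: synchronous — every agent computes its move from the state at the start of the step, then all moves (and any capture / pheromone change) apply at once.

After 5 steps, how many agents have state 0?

t=1: a0@(4,1):1 a1@(1,3):1 a2@(2,0):0 a3@(1,1):1 a4@(3,4):0 a5@(1,5):0 a6@(1,2):1 a7@(3,5):0 a8@(4,2):0 a9@(2,5):0 a10@(2,2):1
t=2: (unchanged — steady state)

6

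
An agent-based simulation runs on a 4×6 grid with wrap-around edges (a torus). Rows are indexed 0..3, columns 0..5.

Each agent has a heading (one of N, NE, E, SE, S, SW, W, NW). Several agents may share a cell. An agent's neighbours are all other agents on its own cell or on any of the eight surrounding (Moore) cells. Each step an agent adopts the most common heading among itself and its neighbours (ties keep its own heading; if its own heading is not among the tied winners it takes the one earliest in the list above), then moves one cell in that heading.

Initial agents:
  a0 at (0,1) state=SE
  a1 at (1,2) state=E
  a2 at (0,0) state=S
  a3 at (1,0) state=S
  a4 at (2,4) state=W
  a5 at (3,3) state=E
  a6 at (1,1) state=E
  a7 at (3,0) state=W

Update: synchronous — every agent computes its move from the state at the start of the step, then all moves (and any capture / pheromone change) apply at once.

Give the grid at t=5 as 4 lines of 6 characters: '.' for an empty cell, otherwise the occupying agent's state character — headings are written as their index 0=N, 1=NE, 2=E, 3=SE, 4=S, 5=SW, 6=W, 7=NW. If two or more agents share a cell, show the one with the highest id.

t=1: a0@(0,2):E a1@(1,3):E a2@(1,0):S a3@(2,0):S a4@(2,3):W a5@(3,4):E a6@(1,2):E a7@(3,5):W
t=2: a0@(0,3):E a1@(1,4):E a2@(2,0):S a3@(3,0):S a4@(2,4):E a5@(3,3):W a6@(1,3):E a7@(3,4):W
t=3: a0@(0,4):E a1@(1,5):E a2@(3,0):S a3@(0,0):S a4@(2,5):E a5@(3,2):W a6@(1,4):E a7@(3,3):W
t=4: a0@(0,5):E a1@(1,0):E a2@(0,0):S a3@(1,0):S a4@(2,0):E a5@(3,1):W a6@(1,5):E a7@(3,2):W
t=5: a0@(0,0):E a1@(1,1):E a2@(0,1):E a3@(1,1):E a4@(2,1):E a5@(3,0):W a6@(1,0):E a7@(3,1):W

22....
22....
.2....
66....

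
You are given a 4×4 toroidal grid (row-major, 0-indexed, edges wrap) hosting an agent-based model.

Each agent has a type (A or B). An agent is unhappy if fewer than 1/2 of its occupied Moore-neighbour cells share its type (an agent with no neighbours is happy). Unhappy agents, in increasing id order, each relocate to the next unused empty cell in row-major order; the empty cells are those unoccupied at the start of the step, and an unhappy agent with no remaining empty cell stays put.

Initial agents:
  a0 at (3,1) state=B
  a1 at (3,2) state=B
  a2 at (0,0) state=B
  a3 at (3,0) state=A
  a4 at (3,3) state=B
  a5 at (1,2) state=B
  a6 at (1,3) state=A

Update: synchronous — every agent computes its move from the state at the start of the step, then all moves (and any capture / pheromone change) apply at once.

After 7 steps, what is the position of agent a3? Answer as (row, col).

t=1: a0@(3,1):B a1@(3,2):B a2@(0,0):B a3@(0,1):A a4@(3,3):B a5@(0,2):B a6@(0,3):A
t=2: a0@(3,1):B a1@(3,2):B a2@(0,0):B a3@(1,0):A a4@(3,3):B a5@(0,2):B a6@(1,1):A
t=3: a0@(3,1):B a1@(3,2):B a2@(0,0):B a3@(1,0):A a4@(3,3):B a5@(0,2):B a6@(0,1):A
t=4: a0@(3,1):B a1@(3,2):B a2@(0,0):B a3@(1,0):A a4@(3,3):B a5@(0,2):B a6@(0,3):A
t=5: a0@(3,1):B a1@(3,2):B a2@(0,0):B a3@(1,0):A a4@(3,3):B a5@(0,2):B a6@(0,1):A
t=6: a0@(3,1):B a1@(3,2):B a2@(0,0):B a3@(1,0):A a4@(3,3):B a5@(0,2):B a6@(0,3):A
t=7: a0@(3,1):B a1@(3,2):B a2@(0,0):B a3@(1,0):A a4@(3,3):B a5@(0,2):B a6@(0,1):A

(1, 0)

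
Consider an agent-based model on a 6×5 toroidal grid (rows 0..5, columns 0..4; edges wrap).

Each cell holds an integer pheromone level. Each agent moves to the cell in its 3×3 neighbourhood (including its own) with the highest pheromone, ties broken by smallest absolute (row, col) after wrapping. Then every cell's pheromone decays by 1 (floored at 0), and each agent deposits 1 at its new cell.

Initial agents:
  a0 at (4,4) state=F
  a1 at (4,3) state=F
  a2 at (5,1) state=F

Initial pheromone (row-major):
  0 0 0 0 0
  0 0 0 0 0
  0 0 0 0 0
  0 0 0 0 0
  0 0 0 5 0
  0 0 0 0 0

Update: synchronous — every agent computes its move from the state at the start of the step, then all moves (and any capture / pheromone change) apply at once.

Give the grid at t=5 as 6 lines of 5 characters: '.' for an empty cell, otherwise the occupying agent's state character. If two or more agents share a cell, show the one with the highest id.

t=1: a0@(4,3) a1@(4,3) a2@(0,0) | pheromone: 1 0 0 0 0 / 0 0 0 0 0 / 0 0 0 0 0 / 0 0 0 0 0 / 0 0 0 6 0 / 0 0 0 0 0
t=2: a0@(4,3) a1@(4,3) a2@(0,0) | pheromone: 1 0 0 0 0 / 0 0 0 0 0 / 0 0 0 0 0 / 0 0 0 0 0 / 0 0 0 7 0 / 0 0 0 0 0
t=3: a0@(4,3) a1@(4,3) a2@(0,0) | pheromone: 1 0 0 0 0 / 0 0 0 0 0 / 0 0 0 0 0 / 0 0 0 0 0 / 0 0 0 8 0 / 0 0 0 0 0
t=4: a0@(4,3) a1@(4,3) a2@(0,0) | pheromone: 1 0 0 0 0 / 0 0 0 0 0 / 0 0 0 0 0 / 0 0 0 0 0 / 0 0 0 9 0 / 0 0 0 0 0
t=5: a0@(4,3) a1@(4,3) a2@(0,0) | pheromone: 1 0 0 0 0 / 0 0 0 0 0 / 0 0 0 0 0 / 0 0 0 0 0 / 0 0 0 10 0 / 0 0 0 0 0

F....
.....
.....
.....
...F.
.....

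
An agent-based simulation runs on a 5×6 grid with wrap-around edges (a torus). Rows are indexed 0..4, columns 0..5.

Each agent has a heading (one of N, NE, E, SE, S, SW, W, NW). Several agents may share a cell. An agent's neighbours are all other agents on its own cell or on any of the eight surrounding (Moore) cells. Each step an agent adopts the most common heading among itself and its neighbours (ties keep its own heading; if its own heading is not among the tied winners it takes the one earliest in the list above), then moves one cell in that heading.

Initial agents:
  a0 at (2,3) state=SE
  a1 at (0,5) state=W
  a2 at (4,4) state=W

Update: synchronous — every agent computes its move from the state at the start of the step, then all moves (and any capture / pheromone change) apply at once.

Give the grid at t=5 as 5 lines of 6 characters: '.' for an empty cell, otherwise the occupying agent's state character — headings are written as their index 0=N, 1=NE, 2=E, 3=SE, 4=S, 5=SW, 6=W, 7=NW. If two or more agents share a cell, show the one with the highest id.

6.....
......
..3...
......
.....6

t=1: a0@(3,4):SE a1@(0,4):W a2@(4,3):W
t=2: a0@(4,5):SE a1@(0,3):W a2@(4,2):W
t=3: a0@(0,0):SE a1@(0,2):W a2@(4,1):W
t=4: a0@(1,1):SE a1@(0,1):W a2@(4,0):W
t=5: a0@(2,2):SE a1@(0,0):W a2@(4,5):W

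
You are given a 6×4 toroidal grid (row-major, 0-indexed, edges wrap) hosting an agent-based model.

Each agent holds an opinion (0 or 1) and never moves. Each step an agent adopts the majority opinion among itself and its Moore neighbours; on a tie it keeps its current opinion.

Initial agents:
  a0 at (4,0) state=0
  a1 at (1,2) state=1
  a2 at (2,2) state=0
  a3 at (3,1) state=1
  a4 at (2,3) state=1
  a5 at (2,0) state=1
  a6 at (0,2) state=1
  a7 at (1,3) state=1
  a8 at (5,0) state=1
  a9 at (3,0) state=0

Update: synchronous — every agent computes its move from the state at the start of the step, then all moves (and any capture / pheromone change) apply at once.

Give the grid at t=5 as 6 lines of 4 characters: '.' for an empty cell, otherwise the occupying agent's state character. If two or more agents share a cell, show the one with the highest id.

t=1: a0@(4,0):0 a1@(1,2):1 a2@(2,2):1 a3@(3,1):0 a4@(2,3):1 a5@(2,0):1 a6@(0,2):1 a7@(1,3):1 a8@(5,0):1 a9@(3,0):1
t=2: a0@(4,0):0 a1@(1,2):1 a2@(2,2):1 a3@(3,1):1 a4@(2,3):1 a5@(2,0):1 a6@(0,2):1 a7@(1,3):1 a8@(5,0):1 a9@(3,0):1
t=3: a0@(4,0):1 a1@(1,2):1 a2@(2,2):1 a3@(3,1):1 a4@(2,3):1 a5@(2,0):1 a6@(0,2):1 a7@(1,3):1 a8@(5,0):1 a9@(3,0):1
t=4: (unchanged — steady state)

..1.
..11
1.11
11..
1...
1...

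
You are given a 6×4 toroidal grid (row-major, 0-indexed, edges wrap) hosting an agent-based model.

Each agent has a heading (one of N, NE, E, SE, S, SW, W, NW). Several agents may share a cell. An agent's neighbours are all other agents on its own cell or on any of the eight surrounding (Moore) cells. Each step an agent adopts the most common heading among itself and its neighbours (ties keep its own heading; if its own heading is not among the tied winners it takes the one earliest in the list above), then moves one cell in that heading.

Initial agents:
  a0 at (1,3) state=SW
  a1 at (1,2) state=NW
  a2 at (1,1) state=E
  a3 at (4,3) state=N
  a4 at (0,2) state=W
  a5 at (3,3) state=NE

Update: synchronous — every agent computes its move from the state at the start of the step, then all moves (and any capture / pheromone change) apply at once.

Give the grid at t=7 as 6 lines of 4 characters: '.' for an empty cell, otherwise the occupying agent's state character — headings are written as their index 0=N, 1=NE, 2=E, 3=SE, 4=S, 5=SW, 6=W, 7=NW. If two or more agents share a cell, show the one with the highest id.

t=1: a0@(2,2):SW a1@(0,1):NW a2@(1,2):E a3@(3,3):N a4@(0,1):W a5@(2,0):NE
t=2: a0@(3,1):SW a1@(5,0):NW a2@(1,3):E a3@(2,3):N a4@(0,0):W a5@(1,1):NE
t=3: a0@(4,0):SW a1@(4,3):NW a2@(1,0):E a3@(1,3):N a4@(0,3):W a5@(0,2):NE
t=4: a0@(5,3):SW a1@(3,2):NW a2@(1,1):E a3@(0,3):N a4@(0,2):W a5@(5,3):NE
t=5: a0@(0,2):SW a1@(2,1):NW a2@(1,2):E a3@(5,3):N a4@(0,1):W a5@(4,0):NE
t=6: a0@(1,1):SW a1@(1,0):NW a2@(1,3):E a3@(4,3):N a4@(0,0):W a5@(3,1):NE
t=7: a0@(2,0):SW a1@(0,3):NW a2@(1,0):E a3@(3,3):N a4@(0,3):W a5@(2,2):NE

...6
2...
5.1.
...0
....
....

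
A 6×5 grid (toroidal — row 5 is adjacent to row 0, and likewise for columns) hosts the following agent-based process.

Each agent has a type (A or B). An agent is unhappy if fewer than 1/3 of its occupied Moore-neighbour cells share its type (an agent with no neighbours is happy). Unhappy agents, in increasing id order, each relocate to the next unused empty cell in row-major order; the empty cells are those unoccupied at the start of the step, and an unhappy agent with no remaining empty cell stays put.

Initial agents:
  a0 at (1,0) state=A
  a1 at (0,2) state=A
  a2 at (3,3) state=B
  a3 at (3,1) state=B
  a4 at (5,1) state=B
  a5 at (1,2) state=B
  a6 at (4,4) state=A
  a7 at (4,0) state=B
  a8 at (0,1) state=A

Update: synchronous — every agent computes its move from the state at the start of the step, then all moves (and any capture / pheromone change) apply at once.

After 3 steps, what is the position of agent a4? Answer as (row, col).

t=1: a0@(1,0):A a1@(0,2):A a2@(0,0):B a3@(3,1):B a4@(5,1):B a5@(0,3):B a6@(0,4):A a7@(4,0):B a8@(0,1):A
t=2: a0@(1,0):A a1@(0,2):A a2@(1,1):B a3@(3,1):B a4@(5,1):B a5@(1,2):B a6@(0,4):A a7@(4,0):B a8@(0,1):A
t=3: a0@(1,0):A a1@(0,0):A a2@(0,3):B a3@(3,1):B a4@(5,1):B a5@(1,2):B a6@(0,4):A a7@(4,0):B a8@(0,1):A

(5, 1)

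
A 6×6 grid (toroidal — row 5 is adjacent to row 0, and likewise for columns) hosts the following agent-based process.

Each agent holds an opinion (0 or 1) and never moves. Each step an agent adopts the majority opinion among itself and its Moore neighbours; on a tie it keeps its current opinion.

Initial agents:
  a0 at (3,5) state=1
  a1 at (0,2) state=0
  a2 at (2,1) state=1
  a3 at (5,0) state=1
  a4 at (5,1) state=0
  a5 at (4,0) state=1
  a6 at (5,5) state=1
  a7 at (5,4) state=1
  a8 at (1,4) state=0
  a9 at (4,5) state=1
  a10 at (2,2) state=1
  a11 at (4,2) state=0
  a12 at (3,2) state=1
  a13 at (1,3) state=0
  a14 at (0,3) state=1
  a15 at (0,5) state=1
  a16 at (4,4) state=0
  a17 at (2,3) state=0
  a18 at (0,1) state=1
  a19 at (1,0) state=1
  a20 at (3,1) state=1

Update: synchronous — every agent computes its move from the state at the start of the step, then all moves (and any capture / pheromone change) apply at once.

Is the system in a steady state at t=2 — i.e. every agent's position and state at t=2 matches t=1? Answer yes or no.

t=1: a0@(3,5):1 a1@(0,2):0 a2@(2,1):1 a3@(5,0):1 a4@(5,1):0 a5@(4,0):1 a6@(5,5):1 a7@(5,4):1 a8@(1,4):0 a9@(4,5):1 a10@(2,2):1 a11@(4,2):0 a12@(3,2):1 a13@(1,3):0 a14@(0,3):0 a15@(0,5):1 a16@(4,4):1 a17@(2,3):0 a18@(0,1):1 a19@(1,0):1 a20@(3,1):1
t=2: (unchanged — steady state)

yes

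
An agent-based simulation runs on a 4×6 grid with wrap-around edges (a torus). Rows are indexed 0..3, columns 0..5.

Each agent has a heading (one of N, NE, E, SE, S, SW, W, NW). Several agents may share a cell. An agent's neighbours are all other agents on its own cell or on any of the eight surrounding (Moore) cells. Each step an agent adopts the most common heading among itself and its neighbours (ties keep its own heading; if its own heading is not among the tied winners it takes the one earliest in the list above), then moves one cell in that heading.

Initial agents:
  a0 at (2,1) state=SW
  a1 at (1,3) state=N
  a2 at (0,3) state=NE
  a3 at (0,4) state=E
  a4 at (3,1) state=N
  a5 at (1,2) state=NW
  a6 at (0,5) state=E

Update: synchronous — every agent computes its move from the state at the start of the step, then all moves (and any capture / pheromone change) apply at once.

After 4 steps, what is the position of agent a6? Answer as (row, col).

t=1: a0@(3,0):SW a1@(0,3):N a2@(3,4):NE a3@(0,5):E a4@(2,1):N a5@(0,1):NW a6@(0,0):E
t=2: a0@(3,1):E a1@(3,3):N a2@(2,5):NE a3@(0,0):E a4@(1,1):N a5@(3,0):NW a6@(0,1):E
t=3: a0@(3,2):E a1@(2,3):N a2@(1,0):NE a3@(0,1):E a4@(1,2):E a5@(3,1):E a6@(0,2):E
t=4: a0@(3,3):E a1@(2,4):E a2@(0,1):NE a3@(0,2):E a4@(1,3):E a5@(3,2):E a6@(0,3):E

(0, 3)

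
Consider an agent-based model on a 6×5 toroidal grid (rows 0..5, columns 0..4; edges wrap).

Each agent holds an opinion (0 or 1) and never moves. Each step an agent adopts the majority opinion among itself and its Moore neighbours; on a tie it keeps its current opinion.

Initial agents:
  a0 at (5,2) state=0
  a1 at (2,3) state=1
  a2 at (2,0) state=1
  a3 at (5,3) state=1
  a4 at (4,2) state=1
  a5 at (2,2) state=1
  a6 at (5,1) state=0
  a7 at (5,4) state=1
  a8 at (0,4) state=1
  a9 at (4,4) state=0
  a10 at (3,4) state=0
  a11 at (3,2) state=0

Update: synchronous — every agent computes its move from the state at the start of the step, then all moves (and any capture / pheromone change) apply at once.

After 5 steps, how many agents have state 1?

7

t=1: a0@(5,2):0 a1@(2,3):1 a2@(2,0):1 a3@(5,3):1 a4@(4,2):0 a5@(2,2):1 a6@(5,1):0 a7@(5,4):1 a8@(0,4):1 a9@(4,4):0 a10@(3,4):0 a11@(3,2):1
t=2: (unchanged — steady state)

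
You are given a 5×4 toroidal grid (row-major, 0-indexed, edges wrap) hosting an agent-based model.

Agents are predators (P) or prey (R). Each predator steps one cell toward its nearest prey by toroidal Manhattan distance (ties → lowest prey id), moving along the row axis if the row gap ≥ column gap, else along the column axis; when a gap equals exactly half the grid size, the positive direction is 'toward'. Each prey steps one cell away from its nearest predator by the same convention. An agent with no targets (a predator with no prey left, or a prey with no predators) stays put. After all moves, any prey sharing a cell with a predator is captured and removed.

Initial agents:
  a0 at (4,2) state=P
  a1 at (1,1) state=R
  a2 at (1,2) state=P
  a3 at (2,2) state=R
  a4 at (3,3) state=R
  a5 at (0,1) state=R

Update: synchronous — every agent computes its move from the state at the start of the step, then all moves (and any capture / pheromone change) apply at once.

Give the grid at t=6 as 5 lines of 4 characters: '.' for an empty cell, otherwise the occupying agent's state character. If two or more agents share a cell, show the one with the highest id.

....
..PP
....
....
....

t=1: a0@(3,2):P a1@(1,0):R a2@(1,1):P a4@(2,3):R
t=2: a0@(2,2):P a1@(1,3):R a2@(1,0):P a4@(1,3):R
t=3: a0@(1,2):P a2@(1,3):P
t=4: (unchanged — steady state)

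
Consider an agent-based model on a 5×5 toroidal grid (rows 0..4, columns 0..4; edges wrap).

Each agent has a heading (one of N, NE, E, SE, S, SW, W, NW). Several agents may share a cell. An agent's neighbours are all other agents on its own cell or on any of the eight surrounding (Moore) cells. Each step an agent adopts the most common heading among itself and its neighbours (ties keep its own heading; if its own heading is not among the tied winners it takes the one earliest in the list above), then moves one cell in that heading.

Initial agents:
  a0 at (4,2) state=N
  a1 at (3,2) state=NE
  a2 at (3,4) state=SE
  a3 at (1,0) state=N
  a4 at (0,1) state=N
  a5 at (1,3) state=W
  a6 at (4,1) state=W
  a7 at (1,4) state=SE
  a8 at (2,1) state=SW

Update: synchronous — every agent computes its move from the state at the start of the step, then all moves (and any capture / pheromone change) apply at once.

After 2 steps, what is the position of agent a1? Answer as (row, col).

(1, 4)

t=1: a0@(3,2):N a1@(2,3):NE a2@(4,0):SE a3@(0,0):N a4@(4,1):N a5@(1,2):W a6@(3,1):N a7@(2,0):SE a8@(3,0):SW
t=2: a0@(2,2):N a1@(1,4):NE a2@(3,0):N a3@(4,0):N a4@(3,1):N a5@(1,1):W a6@(2,1):N a7@(3,1):SE a8@(2,0):N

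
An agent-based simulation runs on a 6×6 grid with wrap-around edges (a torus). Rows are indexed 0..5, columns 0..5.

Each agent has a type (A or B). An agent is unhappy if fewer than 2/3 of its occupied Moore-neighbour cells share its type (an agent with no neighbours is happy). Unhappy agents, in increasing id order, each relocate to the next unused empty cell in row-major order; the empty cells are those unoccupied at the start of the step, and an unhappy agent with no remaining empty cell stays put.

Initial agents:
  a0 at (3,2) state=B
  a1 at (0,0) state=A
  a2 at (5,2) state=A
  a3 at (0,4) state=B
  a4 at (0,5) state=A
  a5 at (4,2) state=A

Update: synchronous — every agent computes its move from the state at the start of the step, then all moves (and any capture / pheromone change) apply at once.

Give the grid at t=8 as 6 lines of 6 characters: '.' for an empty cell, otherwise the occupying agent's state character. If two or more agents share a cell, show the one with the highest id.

t=1: a0@(0,1):B a1@(0,0):A a2@(5,2):A a3@(0,2):B a4@(0,3):A a5@(1,0):A
t=2: a0@(0,4):B a1@(0,5):A a2@(1,1):A a3@(1,2):B a4@(1,3):A a5@(1,4):A
t=3: a0@(0,0):B a1@(0,1):A a2@(0,2):A a3@(0,3):B a4@(1,0):A a5@(1,4):A
t=4: a0@(0,4):B a1@(0,1):A a2@(0,5):A a3@(1,1):B a4@(1,2):A a5@(1,3):A
t=5: a0@(0,0):B a1@(0,2):A a2@(0,3):A a3@(1,0):B a4@(1,2):A a5@(1,4):A
t=6: (unchanged — steady state)

B.AA..
B.A.A.
......
......
......
......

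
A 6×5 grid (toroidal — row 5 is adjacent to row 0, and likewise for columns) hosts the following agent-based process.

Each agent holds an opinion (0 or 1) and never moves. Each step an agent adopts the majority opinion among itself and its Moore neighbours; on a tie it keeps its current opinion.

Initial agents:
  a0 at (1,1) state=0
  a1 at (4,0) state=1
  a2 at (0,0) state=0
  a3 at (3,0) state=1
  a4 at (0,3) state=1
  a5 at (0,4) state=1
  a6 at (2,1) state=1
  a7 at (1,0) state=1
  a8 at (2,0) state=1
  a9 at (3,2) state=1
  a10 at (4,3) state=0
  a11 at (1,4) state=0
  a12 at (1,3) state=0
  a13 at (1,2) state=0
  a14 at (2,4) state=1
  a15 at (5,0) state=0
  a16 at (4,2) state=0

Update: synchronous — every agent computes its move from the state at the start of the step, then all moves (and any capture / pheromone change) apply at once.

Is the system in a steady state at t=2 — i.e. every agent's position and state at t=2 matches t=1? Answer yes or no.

yes

t=1: a0@(1,1):0 a1@(4,0):1 a2@(0,0):0 a3@(3,0):1 a4@(0,3):0 a5@(0,4):0 a6@(2,1):1 a7@(1,0):1 a8@(2,0):1 a9@(3,2):1 a10@(4,3):0 a11@(1,4):1 a12@(1,3):0 a13@(1,2):0 a14@(2,4):1 a15@(5,0):0 a16@(4,2):0
t=2: (unchanged — steady state)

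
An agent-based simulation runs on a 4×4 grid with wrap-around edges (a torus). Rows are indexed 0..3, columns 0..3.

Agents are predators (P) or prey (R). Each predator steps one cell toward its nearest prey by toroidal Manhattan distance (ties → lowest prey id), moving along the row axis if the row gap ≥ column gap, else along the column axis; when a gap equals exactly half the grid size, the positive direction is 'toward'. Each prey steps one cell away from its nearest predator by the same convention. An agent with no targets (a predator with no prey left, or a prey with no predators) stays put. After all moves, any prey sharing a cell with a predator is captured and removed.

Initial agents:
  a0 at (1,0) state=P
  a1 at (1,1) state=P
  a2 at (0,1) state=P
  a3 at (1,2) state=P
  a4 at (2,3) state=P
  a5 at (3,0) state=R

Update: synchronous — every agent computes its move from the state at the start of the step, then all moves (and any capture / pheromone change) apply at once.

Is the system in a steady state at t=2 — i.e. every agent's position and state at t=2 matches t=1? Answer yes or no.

yes

t=1: a0@(2,0):P a1@(2,1):P a2@(3,1):P a3@(2,2):P a4@(3,3):P
t=2: (unchanged — steady state)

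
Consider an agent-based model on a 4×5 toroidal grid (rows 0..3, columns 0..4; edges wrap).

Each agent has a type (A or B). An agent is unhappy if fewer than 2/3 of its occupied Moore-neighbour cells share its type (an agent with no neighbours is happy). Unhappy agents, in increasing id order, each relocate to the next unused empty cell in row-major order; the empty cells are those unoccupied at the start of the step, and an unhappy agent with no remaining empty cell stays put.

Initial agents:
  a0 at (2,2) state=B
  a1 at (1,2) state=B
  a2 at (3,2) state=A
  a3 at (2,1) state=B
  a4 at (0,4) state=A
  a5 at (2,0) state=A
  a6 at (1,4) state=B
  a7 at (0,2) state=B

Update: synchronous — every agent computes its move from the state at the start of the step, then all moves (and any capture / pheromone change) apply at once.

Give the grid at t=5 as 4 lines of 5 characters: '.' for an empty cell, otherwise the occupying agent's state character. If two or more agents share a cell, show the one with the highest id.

BA.B.
AB...
ABB..
.....

t=1: a0@(2,2):B a1@(1,2):B a2@(0,0):A a3@(0,1):B a4@(0,3):A a5@(1,0):A a6@(1,1):B a7@(1,3):B
t=2: a0@(2,2):B a1@(1,2):B a2@(0,2):A a3@(0,4):B a4@(1,4):A a5@(2,0):A a6@(2,1):B a7@(1,3):B
t=3: a0@(2,2):B a1@(1,2):B a2@(0,0):A a3@(0,1):B a4@(0,3):A a5@(1,0):A a6@(2,1):B a7@(1,1):B
t=4: a0@(2,2):B a1@(1,2):B a2@(0,2):A a3@(0,4):B a4@(1,3):A a5@(1,4):A a6@(2,1):B a7@(1,1):B
t=5: a0@(2,2):B a1@(0,0):B a2@(0,1):A a3@(0,3):B a4@(1,0):A a5@(2,0):A a6@(2,1):B a7@(1,1):B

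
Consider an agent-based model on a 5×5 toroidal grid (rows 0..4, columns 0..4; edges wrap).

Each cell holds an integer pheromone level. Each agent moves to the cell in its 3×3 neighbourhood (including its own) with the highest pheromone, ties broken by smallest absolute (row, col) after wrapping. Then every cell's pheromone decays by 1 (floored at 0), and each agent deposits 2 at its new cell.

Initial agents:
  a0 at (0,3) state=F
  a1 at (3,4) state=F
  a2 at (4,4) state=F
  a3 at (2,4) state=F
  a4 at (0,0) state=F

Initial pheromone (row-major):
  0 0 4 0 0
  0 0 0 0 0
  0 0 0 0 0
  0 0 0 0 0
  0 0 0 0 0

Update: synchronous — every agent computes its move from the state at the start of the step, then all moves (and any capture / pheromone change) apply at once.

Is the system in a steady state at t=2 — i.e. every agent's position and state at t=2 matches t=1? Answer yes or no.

t=1: a0@(0,2) a1@(2,0) a2@(0,0) a3@(1,0) a4@(0,0) | pheromone: 4 0 5 0 0 / 2 0 0 0 0 / 2 0 0 0 0 / 0 0 0 0 0 / 0 0 0 0 0
t=2: a0@(0,2) a1@(1,0) a2@(0,0) a3@(0,0) a4@(0,0) | pheromone: 9 0 6 0 0 / 3 0 0 0 0 / 1 0 0 0 0 / 0 0 0 0 0 / 0 0 0 0 0

no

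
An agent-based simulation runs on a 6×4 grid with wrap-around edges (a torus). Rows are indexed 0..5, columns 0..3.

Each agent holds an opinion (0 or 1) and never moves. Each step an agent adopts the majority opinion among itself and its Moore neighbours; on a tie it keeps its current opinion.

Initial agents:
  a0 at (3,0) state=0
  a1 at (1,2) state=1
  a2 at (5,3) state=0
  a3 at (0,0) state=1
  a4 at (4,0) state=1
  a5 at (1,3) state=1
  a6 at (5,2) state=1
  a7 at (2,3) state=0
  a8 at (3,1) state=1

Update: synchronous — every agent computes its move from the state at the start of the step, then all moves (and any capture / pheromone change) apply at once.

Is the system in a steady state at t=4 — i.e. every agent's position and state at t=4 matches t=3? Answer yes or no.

yes

t=1: a0@(3,0):0 a1@(1,2):1 a2@(5,3):1 a3@(0,0):1 a4@(4,0):1 a5@(1,3):1 a6@(5,2):1 a7@(2,3):0 a8@(3,1):1
t=2: (unchanged — steady state)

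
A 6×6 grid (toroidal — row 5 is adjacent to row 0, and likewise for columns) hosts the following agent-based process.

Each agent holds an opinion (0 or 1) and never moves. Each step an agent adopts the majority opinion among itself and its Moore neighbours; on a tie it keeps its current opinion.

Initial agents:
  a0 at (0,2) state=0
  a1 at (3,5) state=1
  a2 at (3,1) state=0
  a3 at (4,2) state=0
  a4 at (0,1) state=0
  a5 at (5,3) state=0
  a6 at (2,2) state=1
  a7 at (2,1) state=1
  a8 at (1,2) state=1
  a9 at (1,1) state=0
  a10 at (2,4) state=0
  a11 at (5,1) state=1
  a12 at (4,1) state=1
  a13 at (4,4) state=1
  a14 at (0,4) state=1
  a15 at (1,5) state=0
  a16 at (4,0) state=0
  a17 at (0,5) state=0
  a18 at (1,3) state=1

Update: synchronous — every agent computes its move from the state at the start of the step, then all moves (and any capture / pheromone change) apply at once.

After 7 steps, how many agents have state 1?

6

t=1: a0@(0,2):0 a1@(3,5):1 a2@(3,1):0 a3@(4,2):0 a4@(0,1):0 a5@(5,3):0 a6@(2,2):1 a7@(2,1):1 a8@(1,2):1 a9@(1,1):0 a10@(2,4):0 a11@(5,1):0 a12@(4,1):0 a13@(4,4):1 a14@(0,4):0 a15@(1,5):0 a16@(4,0):1 a17@(0,5):0 a18@(1,3):1
t=2: a0@(0,2):0 a1@(3,5):1 a2@(3,1):0 a3@(4,2):0 a4@(0,1):0 a5@(5,3):0 a6@(2,2):1 a7@(2,1):1 a8@(1,2):1 a9@(1,1):0 a10@(2,4):0 a11@(5,1):0 a12@(4,1):0 a13@(4,4):1 a14@(0,4):0 a15@(1,5):0 a16@(4,0):0 a17@(0,5):0 a18@(1,3):1
t=3: (unchanged — steady state)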